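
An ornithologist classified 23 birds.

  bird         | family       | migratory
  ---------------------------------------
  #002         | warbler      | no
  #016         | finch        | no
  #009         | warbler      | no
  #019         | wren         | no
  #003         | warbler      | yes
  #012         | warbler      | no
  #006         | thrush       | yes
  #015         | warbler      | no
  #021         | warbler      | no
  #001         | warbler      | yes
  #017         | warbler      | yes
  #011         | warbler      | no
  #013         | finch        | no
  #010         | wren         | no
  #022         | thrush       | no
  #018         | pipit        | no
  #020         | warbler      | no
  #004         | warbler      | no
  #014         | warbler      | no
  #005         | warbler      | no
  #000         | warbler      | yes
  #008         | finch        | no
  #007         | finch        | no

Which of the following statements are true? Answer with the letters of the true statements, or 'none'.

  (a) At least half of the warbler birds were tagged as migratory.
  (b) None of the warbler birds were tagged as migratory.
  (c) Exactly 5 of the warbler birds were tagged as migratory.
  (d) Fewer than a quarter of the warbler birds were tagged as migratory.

none

|A| = 14, |A ∩ B| = 4, |A ∖ B| = 10.
(a) |A ∩ B| ≥ |A ∖ B|: fails.
(b) A ∩ B = ∅ (|A ∩ B| = 0): fails.
(c) |A ∩ B| = 5: fails.
(d) |A ∩ B| / |A| < 1/4: fails.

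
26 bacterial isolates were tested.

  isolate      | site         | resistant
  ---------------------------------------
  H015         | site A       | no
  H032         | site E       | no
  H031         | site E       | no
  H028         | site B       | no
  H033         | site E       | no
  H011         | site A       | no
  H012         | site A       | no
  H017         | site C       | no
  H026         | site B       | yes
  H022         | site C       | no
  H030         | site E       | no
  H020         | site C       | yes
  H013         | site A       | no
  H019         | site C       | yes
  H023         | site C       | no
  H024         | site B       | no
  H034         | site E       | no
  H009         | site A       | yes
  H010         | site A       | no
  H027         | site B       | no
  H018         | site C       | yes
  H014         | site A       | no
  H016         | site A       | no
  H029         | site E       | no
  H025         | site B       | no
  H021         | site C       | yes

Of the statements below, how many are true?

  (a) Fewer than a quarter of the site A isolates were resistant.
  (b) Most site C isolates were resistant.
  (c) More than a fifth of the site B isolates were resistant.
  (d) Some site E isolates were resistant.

2

(a) site A: |A| = 8, |A ∩ B| = 1; needs |A ∩ B| / |A| < 1/4 — true.
(b) site C: |A| = 7, |A ∩ B| = 4; needs |A ∩ B| > |A ∖ B| — true.
(c) site B: |A| = 5, |A ∩ B| = 1; needs |A ∩ B| / |A| > 1/5 — false.
(d) site E: |A| = 6, |A ∩ B| = 0; needs A ∩ B ≠ ∅ (|A ∩ B| ≥ 1) — false.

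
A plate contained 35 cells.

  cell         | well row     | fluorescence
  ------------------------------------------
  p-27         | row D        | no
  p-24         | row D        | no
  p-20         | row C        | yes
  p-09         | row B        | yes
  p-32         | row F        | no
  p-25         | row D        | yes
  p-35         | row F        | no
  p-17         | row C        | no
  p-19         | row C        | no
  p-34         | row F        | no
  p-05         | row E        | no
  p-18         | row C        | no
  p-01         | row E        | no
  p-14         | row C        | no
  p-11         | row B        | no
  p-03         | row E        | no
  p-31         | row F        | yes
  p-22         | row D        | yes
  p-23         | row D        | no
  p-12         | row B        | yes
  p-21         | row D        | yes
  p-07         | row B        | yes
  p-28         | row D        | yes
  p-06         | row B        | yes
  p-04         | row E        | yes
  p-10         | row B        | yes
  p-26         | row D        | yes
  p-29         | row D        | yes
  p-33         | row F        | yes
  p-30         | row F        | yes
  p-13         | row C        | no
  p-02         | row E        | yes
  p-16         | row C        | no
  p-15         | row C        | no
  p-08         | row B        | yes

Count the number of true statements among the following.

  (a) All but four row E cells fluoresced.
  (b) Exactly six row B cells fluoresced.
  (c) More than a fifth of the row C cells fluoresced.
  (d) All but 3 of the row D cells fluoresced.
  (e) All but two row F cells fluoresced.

2

(a) row E: |A| = 5, |A ∩ B| = 2; needs |A ∖ B| = 4 — false.
(b) row B: |A| = 7, |A ∩ B| = 6; needs |A ∩ B| = 6 — true.
(c) row C: |A| = 8, |A ∩ B| = 1; needs |A ∩ B| / |A| > 1/5 — false.
(d) row D: |A| = 9, |A ∩ B| = 6; needs |A ∖ B| = 3 — true.
(e) row F: |A| = 6, |A ∩ B| = 3; needs |A ∖ B| = 2 — false.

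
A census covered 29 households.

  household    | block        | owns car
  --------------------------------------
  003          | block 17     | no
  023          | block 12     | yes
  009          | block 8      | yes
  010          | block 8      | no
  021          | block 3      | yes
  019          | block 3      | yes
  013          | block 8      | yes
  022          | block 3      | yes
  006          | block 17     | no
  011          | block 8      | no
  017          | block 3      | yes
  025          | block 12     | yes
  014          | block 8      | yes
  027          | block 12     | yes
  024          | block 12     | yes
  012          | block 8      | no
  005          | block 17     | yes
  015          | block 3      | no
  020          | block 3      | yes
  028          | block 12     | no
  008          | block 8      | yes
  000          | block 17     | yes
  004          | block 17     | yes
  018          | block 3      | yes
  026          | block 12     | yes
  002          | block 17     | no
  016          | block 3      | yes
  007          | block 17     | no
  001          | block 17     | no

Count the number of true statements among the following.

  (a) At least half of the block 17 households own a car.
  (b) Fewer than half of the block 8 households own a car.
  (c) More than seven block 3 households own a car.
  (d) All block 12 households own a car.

0

(a) block 17: |A| = 8, |A ∩ B| = 3; needs |A ∩ B| ≥ |A ∖ B| — false.
(b) block 8: |A| = 7, |A ∩ B| = 4; needs |A ∩ B| < |A ∖ B| — false.
(c) block 3: |A| = 8, |A ∩ B| = 7; needs |A ∩ B| > 7 — false.
(d) block 12: |A| = 6, |A ∩ B| = 5; needs A ⊆ B, i.e. every element of A is in B (|A ∖ B| = 0) — false.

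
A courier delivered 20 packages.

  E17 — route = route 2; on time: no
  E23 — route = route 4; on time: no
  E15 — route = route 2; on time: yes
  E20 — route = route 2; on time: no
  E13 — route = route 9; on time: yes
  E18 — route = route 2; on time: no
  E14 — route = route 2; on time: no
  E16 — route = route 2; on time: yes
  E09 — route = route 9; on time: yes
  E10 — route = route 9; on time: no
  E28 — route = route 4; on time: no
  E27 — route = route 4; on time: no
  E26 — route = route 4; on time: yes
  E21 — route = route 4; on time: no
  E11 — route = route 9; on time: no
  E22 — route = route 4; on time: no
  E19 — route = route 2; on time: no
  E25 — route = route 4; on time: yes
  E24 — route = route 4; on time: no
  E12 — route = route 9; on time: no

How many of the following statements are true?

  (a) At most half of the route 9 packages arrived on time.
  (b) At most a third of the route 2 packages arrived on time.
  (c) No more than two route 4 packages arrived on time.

(a) route 9: |A| = 5, |A ∩ B| = 2; needs |A ∩ B| ≤ |A ∖ B| — true.
(b) route 2: |A| = 7, |A ∩ B| = 2; needs |A ∩ B| / |A| ≤ 1/3 — true.
(c) route 4: |A| = 8, |A ∩ B| = 2; needs |A ∩ B| ≤ 2 — true.

3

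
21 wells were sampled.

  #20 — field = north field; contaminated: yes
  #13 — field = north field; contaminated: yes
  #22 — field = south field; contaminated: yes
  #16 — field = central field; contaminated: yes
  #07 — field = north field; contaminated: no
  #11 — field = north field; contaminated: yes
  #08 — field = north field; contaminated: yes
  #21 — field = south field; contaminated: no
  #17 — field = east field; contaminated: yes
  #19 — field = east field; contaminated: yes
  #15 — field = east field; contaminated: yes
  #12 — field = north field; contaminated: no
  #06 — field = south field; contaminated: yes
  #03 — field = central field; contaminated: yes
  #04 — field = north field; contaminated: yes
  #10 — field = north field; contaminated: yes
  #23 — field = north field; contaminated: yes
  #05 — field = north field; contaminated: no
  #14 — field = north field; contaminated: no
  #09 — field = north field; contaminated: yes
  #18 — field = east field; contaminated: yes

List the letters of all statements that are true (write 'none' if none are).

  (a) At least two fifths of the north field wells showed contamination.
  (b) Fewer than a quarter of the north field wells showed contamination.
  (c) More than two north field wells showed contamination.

|A| = 12, |A ∩ B| = 8, |A ∖ B| = 4.
(a) |A ∩ B| / |A| ≥ 2/5: holds.
(b) |A ∩ B| / |A| < 1/4: fails.
(c) |A ∩ B| > 2: holds.

(a), (c)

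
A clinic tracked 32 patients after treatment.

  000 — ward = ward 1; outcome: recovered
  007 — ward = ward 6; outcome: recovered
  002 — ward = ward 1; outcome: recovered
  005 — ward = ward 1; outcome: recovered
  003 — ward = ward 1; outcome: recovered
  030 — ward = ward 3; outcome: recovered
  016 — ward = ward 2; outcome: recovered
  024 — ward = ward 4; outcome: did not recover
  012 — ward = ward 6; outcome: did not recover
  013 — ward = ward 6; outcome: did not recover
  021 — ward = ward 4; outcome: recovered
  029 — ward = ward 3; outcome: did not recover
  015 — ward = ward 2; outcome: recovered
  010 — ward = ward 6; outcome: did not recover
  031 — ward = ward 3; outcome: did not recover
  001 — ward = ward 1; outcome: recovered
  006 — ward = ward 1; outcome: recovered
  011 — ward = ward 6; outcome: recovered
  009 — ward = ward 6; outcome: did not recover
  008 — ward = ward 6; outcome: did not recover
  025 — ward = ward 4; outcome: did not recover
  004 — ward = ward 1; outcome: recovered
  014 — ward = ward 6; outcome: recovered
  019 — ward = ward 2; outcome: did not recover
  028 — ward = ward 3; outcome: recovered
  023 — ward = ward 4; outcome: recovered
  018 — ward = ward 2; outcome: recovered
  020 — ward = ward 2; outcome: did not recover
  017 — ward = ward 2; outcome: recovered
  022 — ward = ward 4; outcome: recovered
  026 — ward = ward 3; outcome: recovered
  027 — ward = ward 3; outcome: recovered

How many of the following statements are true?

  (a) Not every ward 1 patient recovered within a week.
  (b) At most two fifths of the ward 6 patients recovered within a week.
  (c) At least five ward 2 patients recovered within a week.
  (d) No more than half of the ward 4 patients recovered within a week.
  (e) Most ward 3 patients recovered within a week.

(a) ward 1: |A| = 7, |A ∩ B| = 7; needs A ⊄ B (|A ∖ B| ≥ 1) — false.
(b) ward 6: |A| = 8, |A ∩ B| = 3; needs |A ∩ B| / |A| ≤ 2/5 — true.
(c) ward 2: |A| = 6, |A ∩ B| = 4; needs |A ∩ B| ≥ 5 — false.
(d) ward 4: |A| = 5, |A ∩ B| = 3; needs |A ∩ B| ≤ |A ∖ B| — false.
(e) ward 3: |A| = 6, |A ∩ B| = 4; needs |A ∩ B| > |A ∖ B| — true.

2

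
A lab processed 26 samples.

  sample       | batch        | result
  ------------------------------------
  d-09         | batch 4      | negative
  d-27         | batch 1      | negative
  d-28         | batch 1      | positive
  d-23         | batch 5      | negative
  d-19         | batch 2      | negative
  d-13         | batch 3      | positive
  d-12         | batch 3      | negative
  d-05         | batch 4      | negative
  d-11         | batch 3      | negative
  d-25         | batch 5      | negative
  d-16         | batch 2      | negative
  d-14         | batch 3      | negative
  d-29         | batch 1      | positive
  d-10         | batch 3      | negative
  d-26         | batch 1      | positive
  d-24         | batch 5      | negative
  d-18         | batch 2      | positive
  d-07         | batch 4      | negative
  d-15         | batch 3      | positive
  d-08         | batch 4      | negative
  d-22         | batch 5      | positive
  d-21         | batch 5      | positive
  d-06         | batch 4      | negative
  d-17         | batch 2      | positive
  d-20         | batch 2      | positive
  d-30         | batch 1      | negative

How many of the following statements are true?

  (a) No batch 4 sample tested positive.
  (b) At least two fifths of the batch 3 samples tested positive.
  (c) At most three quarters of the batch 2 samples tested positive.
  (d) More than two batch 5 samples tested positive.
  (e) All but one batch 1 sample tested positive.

(a) batch 4: |A| = 5, |A ∩ B| = 0; needs A ∩ B = ∅ (|A ∩ B| = 0) — true.
(b) batch 3: |A| = 6, |A ∩ B| = 2; needs |A ∩ B| / |A| ≥ 2/5 — false.
(c) batch 2: |A| = 5, |A ∩ B| = 3; needs |A ∩ B| / |A| ≤ 3/4 — true.
(d) batch 5: |A| = 5, |A ∩ B| = 2; needs |A ∩ B| > 2 — false.
(e) batch 1: |A| = 5, |A ∩ B| = 3; needs |A ∖ B| = 1 — false.

2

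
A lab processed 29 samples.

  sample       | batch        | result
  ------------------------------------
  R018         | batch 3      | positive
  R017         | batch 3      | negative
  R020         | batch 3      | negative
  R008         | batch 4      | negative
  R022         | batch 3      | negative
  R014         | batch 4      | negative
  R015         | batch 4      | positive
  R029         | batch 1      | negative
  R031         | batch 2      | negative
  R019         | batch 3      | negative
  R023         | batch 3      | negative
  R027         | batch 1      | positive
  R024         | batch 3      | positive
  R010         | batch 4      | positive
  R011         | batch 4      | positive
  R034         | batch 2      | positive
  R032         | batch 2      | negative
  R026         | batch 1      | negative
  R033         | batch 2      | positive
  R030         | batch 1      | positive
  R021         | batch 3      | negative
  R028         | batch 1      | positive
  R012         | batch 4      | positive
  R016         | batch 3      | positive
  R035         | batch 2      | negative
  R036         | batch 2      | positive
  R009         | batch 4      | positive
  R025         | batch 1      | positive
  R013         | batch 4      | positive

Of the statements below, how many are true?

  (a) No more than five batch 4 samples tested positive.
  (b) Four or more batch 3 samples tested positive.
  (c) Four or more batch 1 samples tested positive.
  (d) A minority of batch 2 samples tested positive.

(a) batch 4: |A| = 8, |A ∩ B| = 6; needs |A ∩ B| ≤ 5 — false.
(b) batch 3: |A| = 9, |A ∩ B| = 3; needs |A ∩ B| ≥ 4 — false.
(c) batch 1: |A| = 6, |A ∩ B| = 4; needs |A ∩ B| ≥ 4 — true.
(d) batch 2: |A| = 6, |A ∩ B| = 3; needs |A ∩ B| < |A ∖ B| — false.

1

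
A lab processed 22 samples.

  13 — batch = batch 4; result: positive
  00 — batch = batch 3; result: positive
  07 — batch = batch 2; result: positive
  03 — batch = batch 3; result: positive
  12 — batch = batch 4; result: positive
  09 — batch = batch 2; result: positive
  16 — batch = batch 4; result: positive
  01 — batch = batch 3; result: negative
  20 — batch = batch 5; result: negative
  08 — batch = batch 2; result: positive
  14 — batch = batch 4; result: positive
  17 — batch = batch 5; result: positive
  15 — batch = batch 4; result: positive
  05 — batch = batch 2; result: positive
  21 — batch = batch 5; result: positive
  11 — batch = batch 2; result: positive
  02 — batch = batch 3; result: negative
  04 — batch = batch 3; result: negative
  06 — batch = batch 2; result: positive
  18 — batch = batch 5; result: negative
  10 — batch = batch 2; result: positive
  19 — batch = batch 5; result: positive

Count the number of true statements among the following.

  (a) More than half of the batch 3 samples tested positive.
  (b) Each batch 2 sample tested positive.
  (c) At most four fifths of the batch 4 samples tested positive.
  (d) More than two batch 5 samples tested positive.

(a) batch 3: |A| = 5, |A ∩ B| = 2; needs |A ∩ B| > |A ∖ B| — false.
(b) batch 2: |A| = 7, |A ∩ B| = 7; needs A ⊆ B, i.e. every element of A is in B (|A ∖ B| = 0) — true.
(c) batch 4: |A| = 5, |A ∩ B| = 5; needs |A ∩ B| / |A| ≤ 4/5 — false.
(d) batch 5: |A| = 5, |A ∩ B| = 3; needs |A ∩ B| > 2 — true.

2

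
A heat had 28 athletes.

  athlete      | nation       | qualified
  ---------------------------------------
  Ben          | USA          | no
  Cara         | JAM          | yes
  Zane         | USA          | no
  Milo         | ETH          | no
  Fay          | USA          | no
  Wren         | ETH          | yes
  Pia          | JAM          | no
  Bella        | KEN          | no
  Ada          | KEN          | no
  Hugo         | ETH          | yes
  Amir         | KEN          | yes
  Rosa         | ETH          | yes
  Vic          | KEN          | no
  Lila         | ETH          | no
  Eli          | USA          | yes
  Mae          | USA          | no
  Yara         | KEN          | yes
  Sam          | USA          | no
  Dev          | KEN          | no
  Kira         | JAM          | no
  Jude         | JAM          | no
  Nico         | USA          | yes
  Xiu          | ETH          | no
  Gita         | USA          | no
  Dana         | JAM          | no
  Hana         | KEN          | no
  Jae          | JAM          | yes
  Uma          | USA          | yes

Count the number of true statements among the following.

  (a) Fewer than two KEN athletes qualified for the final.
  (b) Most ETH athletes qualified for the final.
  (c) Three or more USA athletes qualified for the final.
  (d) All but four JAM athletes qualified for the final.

2

(a) KEN: |A| = 7, |A ∩ B| = 2; needs |A ∩ B| < 2 — false.
(b) ETH: |A| = 6, |A ∩ B| = 3; needs |A ∩ B| > |A ∖ B| — false.
(c) USA: |A| = 9, |A ∩ B| = 3; needs |A ∩ B| ≥ 3 — true.
(d) JAM: |A| = 6, |A ∩ B| = 2; needs |A ∖ B| = 4 — true.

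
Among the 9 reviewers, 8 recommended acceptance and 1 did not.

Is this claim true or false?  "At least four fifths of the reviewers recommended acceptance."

True

Truth condition: |A ∩ B| / |A| ≥ 4/5.
|A| = 9, |A ∩ B| = 8, |A ∖ B| = 1.
|A ∩ B|/|A| = 8/9, so the statement is true.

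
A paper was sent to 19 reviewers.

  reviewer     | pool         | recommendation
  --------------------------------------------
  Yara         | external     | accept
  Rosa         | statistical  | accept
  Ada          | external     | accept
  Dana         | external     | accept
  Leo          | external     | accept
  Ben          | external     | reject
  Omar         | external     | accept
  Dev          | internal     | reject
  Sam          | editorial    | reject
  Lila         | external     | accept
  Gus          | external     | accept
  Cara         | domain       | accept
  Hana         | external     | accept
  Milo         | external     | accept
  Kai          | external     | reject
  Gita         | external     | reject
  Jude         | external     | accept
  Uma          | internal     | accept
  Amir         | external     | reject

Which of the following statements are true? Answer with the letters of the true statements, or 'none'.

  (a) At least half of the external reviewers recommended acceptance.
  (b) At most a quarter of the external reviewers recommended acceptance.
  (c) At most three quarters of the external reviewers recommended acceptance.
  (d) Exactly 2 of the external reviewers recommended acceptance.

(a), (c)

|A| = 14, |A ∩ B| = 10, |A ∖ B| = 4.
(a) |A ∩ B| ≥ |A ∖ B|: holds.
(b) |A ∩ B| / |A| ≤ 1/4: fails.
(c) |A ∩ B| / |A| ≤ 3/4: holds.
(d) |A ∩ B| = 2: fails.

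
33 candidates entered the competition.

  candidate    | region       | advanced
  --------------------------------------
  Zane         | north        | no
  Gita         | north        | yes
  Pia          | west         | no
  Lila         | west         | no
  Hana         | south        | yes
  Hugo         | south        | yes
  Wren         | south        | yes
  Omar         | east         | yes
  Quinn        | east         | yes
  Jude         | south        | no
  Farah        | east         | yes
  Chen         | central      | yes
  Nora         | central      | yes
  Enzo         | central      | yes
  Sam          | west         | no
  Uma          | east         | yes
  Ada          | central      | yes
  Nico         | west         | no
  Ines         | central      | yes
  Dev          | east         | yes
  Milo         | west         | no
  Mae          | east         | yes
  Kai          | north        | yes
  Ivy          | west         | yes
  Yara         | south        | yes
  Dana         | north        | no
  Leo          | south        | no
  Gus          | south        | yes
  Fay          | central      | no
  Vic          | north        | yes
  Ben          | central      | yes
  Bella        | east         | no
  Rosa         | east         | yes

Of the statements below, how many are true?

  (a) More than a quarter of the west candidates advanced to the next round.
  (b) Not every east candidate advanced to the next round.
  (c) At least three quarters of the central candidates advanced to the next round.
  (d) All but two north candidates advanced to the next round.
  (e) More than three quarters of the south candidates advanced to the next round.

3

(a) west: |A| = 6, |A ∩ B| = 1; needs |A ∩ B| / |A| > 1/4 — false.
(b) east: |A| = 8, |A ∩ B| = 7; needs A ⊄ B (|A ∖ B| ≥ 1) — true.
(c) central: |A| = 7, |A ∩ B| = 6; needs |A ∩ B| / |A| ≥ 3/4 — true.
(d) north: |A| = 5, |A ∩ B| = 3; needs |A ∖ B| = 2 — true.
(e) south: |A| = 7, |A ∩ B| = 5; needs |A ∩ B| / |A| > 3/4 — false.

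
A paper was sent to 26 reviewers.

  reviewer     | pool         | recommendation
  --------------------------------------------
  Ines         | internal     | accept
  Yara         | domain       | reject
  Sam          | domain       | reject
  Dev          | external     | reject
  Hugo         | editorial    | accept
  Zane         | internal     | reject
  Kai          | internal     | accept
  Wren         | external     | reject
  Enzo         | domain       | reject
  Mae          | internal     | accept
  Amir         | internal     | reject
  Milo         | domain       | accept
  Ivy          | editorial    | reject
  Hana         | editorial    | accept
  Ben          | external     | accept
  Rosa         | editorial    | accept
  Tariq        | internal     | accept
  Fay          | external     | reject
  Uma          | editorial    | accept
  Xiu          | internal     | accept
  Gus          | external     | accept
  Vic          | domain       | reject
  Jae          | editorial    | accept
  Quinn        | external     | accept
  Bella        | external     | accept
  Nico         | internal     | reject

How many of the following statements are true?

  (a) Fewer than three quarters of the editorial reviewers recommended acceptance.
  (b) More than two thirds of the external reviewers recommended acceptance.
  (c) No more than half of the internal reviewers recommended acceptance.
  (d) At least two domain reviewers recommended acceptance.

(a) editorial: |A| = 6, |A ∩ B| = 5; needs |A ∩ B| / |A| < 3/4 — false.
(b) external: |A| = 7, |A ∩ B| = 4; needs |A ∩ B| / |A| > 2/3 — false.
(c) internal: |A| = 8, |A ∩ B| = 5; needs |A ∩ B| ≤ |A ∖ B| — false.
(d) domain: |A| = 5, |A ∩ B| = 1; needs |A ∩ B| ≥ 2 — false.

0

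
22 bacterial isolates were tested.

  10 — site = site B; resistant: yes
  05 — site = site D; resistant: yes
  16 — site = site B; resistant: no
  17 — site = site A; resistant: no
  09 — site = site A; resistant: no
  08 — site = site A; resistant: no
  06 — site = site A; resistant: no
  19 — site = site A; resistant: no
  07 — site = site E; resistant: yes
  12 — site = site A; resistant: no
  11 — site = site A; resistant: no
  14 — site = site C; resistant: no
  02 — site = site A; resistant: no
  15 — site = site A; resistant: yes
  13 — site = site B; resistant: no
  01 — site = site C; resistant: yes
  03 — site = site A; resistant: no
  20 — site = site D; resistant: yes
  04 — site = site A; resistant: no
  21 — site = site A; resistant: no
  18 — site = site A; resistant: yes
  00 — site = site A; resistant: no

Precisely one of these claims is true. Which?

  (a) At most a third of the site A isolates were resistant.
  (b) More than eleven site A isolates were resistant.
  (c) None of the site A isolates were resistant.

|A| = 14, |A ∩ B| = 2, |A ∖ B| = 12.
(a) requires |A ∩ B| / |A| ≤ 1/3: true.
(b) requires |A ∩ B| > 11: false.
(c) requires A ∩ B = ∅ (|A ∩ B| = 0): false.

(a)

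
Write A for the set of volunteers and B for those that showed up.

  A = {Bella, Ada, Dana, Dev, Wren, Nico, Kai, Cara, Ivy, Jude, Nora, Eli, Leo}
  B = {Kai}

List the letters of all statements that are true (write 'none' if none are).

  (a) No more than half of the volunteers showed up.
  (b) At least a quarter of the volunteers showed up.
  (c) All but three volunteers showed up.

(a)

|A| = 13, |A ∩ B| = 1, |A ∖ B| = 12.
(a) |A ∩ B| ≤ |A ∖ B|: holds.
(b) |A ∩ B| / |A| ≥ 1/4: fails.
(c) |A ∖ B| = 3: fails.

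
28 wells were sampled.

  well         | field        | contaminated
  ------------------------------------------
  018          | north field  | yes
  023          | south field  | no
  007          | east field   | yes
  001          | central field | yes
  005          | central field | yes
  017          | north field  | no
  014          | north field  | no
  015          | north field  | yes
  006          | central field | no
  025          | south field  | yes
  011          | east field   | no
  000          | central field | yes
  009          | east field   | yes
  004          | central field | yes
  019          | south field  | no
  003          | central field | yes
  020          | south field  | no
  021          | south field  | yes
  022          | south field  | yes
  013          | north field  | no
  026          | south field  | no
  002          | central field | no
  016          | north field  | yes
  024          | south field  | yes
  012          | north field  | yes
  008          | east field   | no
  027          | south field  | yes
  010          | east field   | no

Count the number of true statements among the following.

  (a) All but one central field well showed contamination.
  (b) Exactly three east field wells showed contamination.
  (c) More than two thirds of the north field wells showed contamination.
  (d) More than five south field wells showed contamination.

0

(a) central field: |A| = 7, |A ∩ B| = 5; needs |A ∖ B| = 1 — false.
(b) east field: |A| = 5, |A ∩ B| = 2; needs |A ∩ B| = 3 — false.
(c) north field: |A| = 7, |A ∩ B| = 4; needs |A ∩ B| / |A| > 2/3 — false.
(d) south field: |A| = 9, |A ∩ B| = 5; needs |A ∩ B| > 5 — false.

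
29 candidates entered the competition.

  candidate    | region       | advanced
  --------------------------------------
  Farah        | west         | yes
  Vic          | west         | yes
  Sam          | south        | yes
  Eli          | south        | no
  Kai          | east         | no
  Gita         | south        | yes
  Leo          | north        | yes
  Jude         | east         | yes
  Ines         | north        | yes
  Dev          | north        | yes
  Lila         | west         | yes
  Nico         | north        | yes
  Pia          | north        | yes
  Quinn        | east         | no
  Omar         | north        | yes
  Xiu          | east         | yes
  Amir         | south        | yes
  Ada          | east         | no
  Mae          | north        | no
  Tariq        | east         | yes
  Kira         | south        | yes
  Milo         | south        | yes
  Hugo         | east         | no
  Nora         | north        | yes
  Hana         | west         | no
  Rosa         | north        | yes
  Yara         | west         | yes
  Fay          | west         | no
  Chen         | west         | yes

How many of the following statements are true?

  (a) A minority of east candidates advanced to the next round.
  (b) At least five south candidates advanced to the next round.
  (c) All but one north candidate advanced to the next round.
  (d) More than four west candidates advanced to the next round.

(a) east: |A| = 7, |A ∩ B| = 3; needs |A ∩ B| < |A ∖ B| — true.
(b) south: |A| = 6, |A ∩ B| = 5; needs |A ∩ B| ≥ 5 — true.
(c) north: |A| = 9, |A ∩ B| = 8; needs |A ∖ B| = 1 — true.
(d) west: |A| = 7, |A ∩ B| = 5; needs |A ∩ B| > 4 — true.

4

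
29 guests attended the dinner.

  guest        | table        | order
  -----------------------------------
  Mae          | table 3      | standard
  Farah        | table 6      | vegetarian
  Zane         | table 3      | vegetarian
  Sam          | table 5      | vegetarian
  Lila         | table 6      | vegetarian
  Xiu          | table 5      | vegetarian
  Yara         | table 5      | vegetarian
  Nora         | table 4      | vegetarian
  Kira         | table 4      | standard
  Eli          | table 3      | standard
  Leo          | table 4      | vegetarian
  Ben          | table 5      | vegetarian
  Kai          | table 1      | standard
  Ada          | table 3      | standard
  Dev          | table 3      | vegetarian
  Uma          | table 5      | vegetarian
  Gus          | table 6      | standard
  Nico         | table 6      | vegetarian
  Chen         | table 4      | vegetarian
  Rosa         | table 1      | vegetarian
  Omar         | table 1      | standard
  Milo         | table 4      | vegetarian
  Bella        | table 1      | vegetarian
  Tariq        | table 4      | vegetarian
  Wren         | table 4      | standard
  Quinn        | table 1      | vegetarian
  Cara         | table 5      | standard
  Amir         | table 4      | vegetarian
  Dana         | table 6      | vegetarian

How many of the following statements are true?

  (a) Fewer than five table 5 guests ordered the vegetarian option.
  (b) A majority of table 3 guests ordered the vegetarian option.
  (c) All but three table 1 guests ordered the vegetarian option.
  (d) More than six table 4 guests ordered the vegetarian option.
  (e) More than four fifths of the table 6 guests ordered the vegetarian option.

(a) table 5: |A| = 6, |A ∩ B| = 5; needs |A ∩ B| < 5 — false.
(b) table 3: |A| = 5, |A ∩ B| = 2; needs |A ∩ B| > |A ∖ B| — false.
(c) table 1: |A| = 5, |A ∩ B| = 3; needs |A ∖ B| = 3 — false.
(d) table 4: |A| = 8, |A ∩ B| = 6; needs |A ∩ B| > 6 — false.
(e) table 6: |A| = 5, |A ∩ B| = 4; needs |A ∩ B| / |A| > 4/5 — false.

0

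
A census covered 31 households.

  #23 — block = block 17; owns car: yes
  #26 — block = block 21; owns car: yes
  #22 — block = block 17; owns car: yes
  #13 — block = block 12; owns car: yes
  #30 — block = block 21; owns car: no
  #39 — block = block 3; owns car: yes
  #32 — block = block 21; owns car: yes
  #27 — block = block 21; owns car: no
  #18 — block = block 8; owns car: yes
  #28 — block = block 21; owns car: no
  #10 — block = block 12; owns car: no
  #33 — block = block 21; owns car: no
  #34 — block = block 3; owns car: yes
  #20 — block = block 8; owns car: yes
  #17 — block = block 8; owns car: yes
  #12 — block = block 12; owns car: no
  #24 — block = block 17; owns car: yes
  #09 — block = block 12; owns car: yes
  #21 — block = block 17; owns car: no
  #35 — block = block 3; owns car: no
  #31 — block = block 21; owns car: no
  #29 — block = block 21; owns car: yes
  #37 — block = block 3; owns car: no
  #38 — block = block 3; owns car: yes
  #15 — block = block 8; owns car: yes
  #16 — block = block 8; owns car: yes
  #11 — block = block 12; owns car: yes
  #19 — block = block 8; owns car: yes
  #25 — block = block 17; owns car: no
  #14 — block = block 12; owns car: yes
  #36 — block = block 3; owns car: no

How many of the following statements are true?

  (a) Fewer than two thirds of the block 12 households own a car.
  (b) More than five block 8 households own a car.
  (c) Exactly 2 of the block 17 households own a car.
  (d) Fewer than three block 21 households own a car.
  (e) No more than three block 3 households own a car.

(a) block 12: |A| = 6, |A ∩ B| = 4; needs |A ∩ B| / |A| < 2/3 — false.
(b) block 8: |A| = 6, |A ∩ B| = 6; needs |A ∩ B| > 5 — true.
(c) block 17: |A| = 5, |A ∩ B| = 3; needs |A ∩ B| = 2 — false.
(d) block 21: |A| = 8, |A ∩ B| = 3; needs |A ∩ B| < 3 — false.
(e) block 3: |A| = 6, |A ∩ B| = 3; needs |A ∩ B| ≤ 3 — true.

2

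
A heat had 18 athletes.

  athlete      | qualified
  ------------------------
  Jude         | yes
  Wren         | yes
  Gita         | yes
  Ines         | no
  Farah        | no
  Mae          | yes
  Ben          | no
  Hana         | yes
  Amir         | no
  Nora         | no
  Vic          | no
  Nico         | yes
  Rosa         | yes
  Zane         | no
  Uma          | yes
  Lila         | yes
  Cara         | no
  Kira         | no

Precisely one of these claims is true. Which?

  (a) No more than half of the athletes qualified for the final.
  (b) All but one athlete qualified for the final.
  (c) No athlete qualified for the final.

(a)

|A| = 18, |A ∩ B| = 9, |A ∖ B| = 9.
(a) requires |A ∩ B| ≤ |A ∖ B|: true.
(b) requires |A ∖ B| = 1: false.
(c) requires A ∩ B = ∅ (|A ∩ B| = 0): false.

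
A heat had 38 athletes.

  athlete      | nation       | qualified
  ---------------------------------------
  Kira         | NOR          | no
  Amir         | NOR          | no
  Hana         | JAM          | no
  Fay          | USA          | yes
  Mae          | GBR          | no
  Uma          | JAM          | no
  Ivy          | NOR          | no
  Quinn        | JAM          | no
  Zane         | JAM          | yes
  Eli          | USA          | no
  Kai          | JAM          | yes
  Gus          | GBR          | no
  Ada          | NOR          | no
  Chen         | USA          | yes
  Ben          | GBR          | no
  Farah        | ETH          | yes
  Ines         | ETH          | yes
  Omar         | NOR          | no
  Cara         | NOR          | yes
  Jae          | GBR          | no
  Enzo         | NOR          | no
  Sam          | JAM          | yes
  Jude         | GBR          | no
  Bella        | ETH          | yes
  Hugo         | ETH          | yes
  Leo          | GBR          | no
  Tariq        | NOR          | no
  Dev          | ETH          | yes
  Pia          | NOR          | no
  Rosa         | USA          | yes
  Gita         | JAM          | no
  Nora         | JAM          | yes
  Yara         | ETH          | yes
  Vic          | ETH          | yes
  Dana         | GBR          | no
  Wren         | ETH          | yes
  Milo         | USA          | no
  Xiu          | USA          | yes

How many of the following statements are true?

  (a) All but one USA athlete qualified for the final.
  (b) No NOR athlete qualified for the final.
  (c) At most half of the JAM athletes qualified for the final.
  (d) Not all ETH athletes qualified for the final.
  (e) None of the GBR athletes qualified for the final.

2

(a) USA: |A| = 6, |A ∩ B| = 4; needs |A ∖ B| = 1 — false.
(b) NOR: |A| = 9, |A ∩ B| = 1; needs A ∩ B = ∅ (|A ∩ B| = 0) — false.
(c) JAM: |A| = 8, |A ∩ B| = 4; needs |A ∩ B| ≤ |A ∖ B| — true.
(d) ETH: |A| = 8, |A ∩ B| = 8; needs A ⊄ B (|A ∖ B| ≥ 1) — false.
(e) GBR: |A| = 7, |A ∩ B| = 0; needs A ∩ B = ∅ (|A ∩ B| = 0) — true.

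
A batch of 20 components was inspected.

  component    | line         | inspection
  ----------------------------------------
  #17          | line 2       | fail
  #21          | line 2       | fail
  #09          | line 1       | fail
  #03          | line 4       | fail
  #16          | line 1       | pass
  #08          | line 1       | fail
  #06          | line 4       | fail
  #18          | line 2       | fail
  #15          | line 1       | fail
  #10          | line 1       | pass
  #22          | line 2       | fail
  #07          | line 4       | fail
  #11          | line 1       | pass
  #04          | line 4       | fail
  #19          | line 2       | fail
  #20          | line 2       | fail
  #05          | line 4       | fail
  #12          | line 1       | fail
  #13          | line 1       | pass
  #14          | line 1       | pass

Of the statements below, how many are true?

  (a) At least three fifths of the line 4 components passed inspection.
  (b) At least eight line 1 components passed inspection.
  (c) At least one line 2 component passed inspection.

0

(a) line 4: |A| = 5, |A ∩ B| = 0; needs |A ∩ B| / |A| ≥ 3/5 — false.
(b) line 1: |A| = 9, |A ∩ B| = 5; needs |A ∩ B| ≥ 8 — false.
(c) line 2: |A| = 6, |A ∩ B| = 0; needs A ∩ B ≠ ∅ (|A ∩ B| ≥ 1) — false.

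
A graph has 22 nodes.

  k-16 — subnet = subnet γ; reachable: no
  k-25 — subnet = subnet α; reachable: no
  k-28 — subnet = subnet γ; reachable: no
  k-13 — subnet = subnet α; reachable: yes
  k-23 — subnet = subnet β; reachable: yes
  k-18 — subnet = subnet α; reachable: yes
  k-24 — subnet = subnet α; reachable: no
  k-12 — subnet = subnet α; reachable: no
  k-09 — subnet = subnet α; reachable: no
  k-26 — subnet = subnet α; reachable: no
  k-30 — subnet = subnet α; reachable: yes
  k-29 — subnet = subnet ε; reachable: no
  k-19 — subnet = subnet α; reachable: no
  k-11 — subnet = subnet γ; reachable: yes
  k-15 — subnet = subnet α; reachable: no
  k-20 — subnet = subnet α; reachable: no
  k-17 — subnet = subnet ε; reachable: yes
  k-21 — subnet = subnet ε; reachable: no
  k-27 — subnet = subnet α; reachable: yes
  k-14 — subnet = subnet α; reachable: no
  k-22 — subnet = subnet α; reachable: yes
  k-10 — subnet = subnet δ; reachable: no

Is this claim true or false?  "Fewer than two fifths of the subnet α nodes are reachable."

True

The determiner here denotes the relation: |A ∩ B| / |A| < 2/5.
A (the restrictor) = {k-25, k-13, k-18, k-24, k-12, k-09, k-26, k-30, k-19, k-15, k-20, k-27, k-14, k-22}, |A| = 14.
A ∩ B = {k-13, k-18, k-30, k-27, k-22}, so |A ∩ B| = 5.
A ∖ B = {k-25, k-24, k-12, k-09, k-26, k-19, k-15, k-20, k-14}, so |A ∖ B| = 9.
|A ∩ B|/|A| = 5/14, so the statement is true.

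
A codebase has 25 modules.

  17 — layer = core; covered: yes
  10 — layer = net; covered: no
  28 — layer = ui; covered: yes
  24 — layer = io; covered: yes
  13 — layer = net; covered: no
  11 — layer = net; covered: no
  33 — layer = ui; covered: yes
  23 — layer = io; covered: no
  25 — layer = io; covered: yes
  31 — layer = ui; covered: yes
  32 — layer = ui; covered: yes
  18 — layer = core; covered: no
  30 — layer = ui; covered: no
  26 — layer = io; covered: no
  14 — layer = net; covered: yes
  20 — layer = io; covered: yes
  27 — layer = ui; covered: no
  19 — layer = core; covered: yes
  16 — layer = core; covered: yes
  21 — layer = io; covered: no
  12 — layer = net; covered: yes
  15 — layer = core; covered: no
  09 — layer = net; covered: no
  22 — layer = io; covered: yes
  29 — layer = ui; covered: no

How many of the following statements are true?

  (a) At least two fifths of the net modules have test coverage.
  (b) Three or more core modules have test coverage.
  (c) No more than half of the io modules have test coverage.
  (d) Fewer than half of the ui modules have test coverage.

1

(a) net: |A| = 6, |A ∩ B| = 2; needs |A ∩ B| / |A| ≥ 2/5 — false.
(b) core: |A| = 5, |A ∩ B| = 3; needs |A ∩ B| ≥ 3 — true.
(c) io: |A| = 7, |A ∩ B| = 4; needs |A ∩ B| ≤ |A ∖ B| — false.
(d) ui: |A| = 7, |A ∩ B| = 4; needs |A ∩ B| < |A ∖ B| — false.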